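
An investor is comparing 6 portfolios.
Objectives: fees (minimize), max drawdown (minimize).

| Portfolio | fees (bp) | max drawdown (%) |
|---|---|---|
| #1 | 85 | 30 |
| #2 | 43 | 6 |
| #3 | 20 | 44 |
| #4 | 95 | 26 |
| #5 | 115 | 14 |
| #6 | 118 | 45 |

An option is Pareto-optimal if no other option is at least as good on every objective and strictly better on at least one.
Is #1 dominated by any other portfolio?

Yes

#2 vs #1: fees 43≤85, max drawdown 6≤30 — #2 is at least as good on every objective and strictly better on at least one, so #2 dominates #1.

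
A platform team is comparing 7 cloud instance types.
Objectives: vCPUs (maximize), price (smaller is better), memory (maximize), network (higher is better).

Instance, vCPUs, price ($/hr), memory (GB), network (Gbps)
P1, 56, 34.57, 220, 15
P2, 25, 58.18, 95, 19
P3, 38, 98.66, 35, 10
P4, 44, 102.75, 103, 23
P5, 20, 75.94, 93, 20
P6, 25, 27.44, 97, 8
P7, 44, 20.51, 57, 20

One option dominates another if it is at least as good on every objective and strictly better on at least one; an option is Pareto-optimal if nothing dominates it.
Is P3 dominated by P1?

Yes

P1 vs P3: vCPUs 56≥38, price 34.57≤98.66, memory 220≥35, network 15≥10 — P1 is at least as good on every objective with at least one strict improvement.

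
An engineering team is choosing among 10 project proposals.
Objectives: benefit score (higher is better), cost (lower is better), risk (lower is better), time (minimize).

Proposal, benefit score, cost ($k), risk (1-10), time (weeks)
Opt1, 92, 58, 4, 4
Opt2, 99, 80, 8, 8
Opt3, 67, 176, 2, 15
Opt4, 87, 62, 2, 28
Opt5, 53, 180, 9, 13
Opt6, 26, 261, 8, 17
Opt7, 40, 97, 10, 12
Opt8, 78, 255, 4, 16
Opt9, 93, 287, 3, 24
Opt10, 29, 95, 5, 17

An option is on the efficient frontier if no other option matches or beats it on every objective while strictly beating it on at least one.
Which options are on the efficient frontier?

Opt1: not dominated (best cost).
Opt2: not dominated (best benefit score).
Opt3: not dominated.
Opt4: not dominated.
Opt5: dominated by Opt1 (benefit score 92≥53, cost 58≤180, risk 4≤9, time 4≤13).
Opt6: dominated by Opt1 (benefit score 92≥26, cost 58≤261, risk 4≤8, time 4≤17).
Opt7: dominated by Opt1 (benefit score 92≥40, cost 58≤97, risk 4≤10, time 4≤12).
Opt8: dominated by Opt1 (benefit score 92≥78, cost 58≤255, risk 4≤4, time 4≤16).
Opt9: not dominated.
Opt10: dominated by Opt1 (benefit score 92≥29, cost 58≤95, risk 4≤5, time 4≤17).

Opt1, Opt2, Opt3, Opt4, Opt9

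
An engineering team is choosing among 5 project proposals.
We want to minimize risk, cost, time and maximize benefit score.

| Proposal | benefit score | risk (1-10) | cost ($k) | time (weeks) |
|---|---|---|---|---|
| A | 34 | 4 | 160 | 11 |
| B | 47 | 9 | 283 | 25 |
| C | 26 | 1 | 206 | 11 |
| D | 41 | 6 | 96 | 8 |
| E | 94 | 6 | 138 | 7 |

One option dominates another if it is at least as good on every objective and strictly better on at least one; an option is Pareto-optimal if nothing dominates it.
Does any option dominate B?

E vs B: benefit score 94≥47, risk 6≤9, cost 138≤283, time 7≤25 — E is at least as good on every objective and strictly better on at least one, so E dominates B.

Yes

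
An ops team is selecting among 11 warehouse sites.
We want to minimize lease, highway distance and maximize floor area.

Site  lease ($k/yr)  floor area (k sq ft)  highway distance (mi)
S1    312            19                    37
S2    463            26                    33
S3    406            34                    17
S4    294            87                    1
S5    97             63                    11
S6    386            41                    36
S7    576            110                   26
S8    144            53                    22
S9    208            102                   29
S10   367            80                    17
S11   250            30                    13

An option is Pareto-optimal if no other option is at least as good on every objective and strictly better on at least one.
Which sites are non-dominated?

S1: dominated by S4 (lease 294≤312, floor area 87≥19, highway distance 1≤37).
S2: dominated by S3 (lease 406≤463, floor area 34≥26, highway distance 17≤33).
S3: dominated by S4 (lease 294≤406, floor area 87≥34, highway distance 1≤17).
S4: not dominated (best highway distance).
S5: not dominated (best lease).
S6: dominated by S4 (lease 294≤386, floor area 87≥41, highway distance 1≤36).
S7: not dominated (best floor area).
S8: dominated by S5 (lease 97≤144, floor area 63≥53, highway distance 11≤22).
S9: not dominated.
S10: dominated by S4 (lease 294≤367, floor area 87≥80, highway distance 1≤17).
S11: dominated by S5 (lease 97≤250, floor area 63≥30, highway distance 11≤13).

S4, S5, S7, S9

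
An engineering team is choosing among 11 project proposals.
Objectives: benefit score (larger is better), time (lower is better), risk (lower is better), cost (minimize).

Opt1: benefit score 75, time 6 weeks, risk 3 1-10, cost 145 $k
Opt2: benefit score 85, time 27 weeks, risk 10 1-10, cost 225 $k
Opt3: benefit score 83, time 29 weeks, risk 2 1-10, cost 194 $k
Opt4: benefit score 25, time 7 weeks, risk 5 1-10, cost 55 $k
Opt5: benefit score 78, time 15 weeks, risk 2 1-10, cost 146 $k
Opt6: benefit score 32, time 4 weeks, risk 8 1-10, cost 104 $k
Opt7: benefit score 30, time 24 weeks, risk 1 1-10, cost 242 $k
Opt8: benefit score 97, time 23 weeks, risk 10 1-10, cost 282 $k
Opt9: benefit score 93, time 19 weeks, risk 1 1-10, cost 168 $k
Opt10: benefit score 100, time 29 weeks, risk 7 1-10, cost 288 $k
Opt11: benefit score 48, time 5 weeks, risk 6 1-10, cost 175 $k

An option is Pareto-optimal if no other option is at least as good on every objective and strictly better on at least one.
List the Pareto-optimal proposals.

Opt1, Opt4, Opt5, Opt6, Opt8, Opt9, Opt10, Opt11

Opt1: not dominated.
Opt2: dominated by Opt9 (benefit score 93≥85, time 19≤27, risk 1≤10, cost 168≤225).
Opt3: dominated by Opt9 (benefit score 93≥83, time 19≤29, risk 1≤2, cost 168≤194).
Opt4: not dominated (best cost).
Opt5: not dominated.
Opt6: not dominated (best time).
Opt7: dominated by Opt9 (benefit score 93≥30, time 19≤24, risk 1≤1, cost 168≤242).
Opt8: not dominated.
Opt9: not dominated.
Opt10: not dominated (best benefit score).
Opt11: not dominated.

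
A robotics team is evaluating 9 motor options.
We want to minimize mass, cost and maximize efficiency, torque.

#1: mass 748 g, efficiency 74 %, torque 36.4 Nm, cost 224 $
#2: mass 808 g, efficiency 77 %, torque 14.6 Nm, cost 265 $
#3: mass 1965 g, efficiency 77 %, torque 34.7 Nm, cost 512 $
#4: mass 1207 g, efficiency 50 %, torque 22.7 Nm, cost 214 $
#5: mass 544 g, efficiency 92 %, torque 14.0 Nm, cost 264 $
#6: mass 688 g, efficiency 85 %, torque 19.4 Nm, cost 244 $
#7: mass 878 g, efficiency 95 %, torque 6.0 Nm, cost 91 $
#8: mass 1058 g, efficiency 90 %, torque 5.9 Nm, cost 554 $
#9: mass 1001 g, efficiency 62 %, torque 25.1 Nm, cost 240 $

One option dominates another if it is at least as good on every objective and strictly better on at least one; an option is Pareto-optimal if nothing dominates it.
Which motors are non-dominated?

#1: not dominated (best torque).
#2: dominated by #6 (mass 688≤808, efficiency 85≥77, torque 19.4≥14.6, cost 244≤265).
#3: not dominated.
#4: not dominated.
#5: not dominated (best mass).
#6: not dominated.
#7: not dominated (best efficiency).
#8: dominated by #5 (mass 544≤1058, efficiency 92≥90, torque 14.0≥5.9, cost 264≤554).
#9: dominated by #1 (mass 748≤1001, efficiency 74≥62, torque 36.4≥25.1, cost 224≤240).

#1, #3, #4, #5, #6, #7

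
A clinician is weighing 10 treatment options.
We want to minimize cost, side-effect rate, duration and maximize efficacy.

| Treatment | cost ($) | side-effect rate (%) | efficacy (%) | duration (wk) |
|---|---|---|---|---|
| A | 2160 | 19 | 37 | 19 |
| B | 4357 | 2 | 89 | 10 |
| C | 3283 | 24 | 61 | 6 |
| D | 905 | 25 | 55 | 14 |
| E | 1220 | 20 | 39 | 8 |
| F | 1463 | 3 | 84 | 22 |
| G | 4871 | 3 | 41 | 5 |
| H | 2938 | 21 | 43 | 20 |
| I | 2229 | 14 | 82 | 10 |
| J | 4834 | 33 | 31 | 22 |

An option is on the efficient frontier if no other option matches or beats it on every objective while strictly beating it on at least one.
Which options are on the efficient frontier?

A, B, C, D, E, F, G, I

A: not dominated.
B: not dominated (best side-effect rate).
C: not dominated.
D: not dominated (best cost).
E: not dominated.
F: not dominated.
G: not dominated (best duration).
H: dominated by I (cost 2229≤2938, side-effect rate 14≤21, efficacy 82≥43, duration 10≤20).
I: not dominated.
J: dominated by A (cost 2160≤4834, side-effect rate 19≤33, efficacy 37≥31, duration 19≤22).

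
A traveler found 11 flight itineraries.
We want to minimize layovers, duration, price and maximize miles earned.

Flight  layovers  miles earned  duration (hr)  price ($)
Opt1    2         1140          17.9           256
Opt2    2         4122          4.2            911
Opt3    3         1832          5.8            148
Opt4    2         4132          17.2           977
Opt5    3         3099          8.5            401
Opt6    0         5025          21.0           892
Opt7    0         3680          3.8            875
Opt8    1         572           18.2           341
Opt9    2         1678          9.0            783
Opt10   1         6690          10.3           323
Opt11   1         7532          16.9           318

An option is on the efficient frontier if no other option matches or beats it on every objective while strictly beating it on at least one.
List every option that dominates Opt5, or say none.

Opt1: worse on miles earned (1140 vs 3099).
Opt2: worse on price (911 vs 401).
Opt3: worse on miles earned (1832 vs 3099).
Opt4: worse on duration (17.2 vs 8.5).
Opt6: worse on duration (21.0 vs 8.5).
Opt7: worse on price (875 vs 401).
Opt8: worse on miles earned (572 vs 3099).
Opt9: worse on miles earned (1678 vs 3099).
Opt10: worse on duration (10.3 vs 8.5).
Opt11: worse on duration (16.9 vs 8.5).
No option dominates Opt5.

none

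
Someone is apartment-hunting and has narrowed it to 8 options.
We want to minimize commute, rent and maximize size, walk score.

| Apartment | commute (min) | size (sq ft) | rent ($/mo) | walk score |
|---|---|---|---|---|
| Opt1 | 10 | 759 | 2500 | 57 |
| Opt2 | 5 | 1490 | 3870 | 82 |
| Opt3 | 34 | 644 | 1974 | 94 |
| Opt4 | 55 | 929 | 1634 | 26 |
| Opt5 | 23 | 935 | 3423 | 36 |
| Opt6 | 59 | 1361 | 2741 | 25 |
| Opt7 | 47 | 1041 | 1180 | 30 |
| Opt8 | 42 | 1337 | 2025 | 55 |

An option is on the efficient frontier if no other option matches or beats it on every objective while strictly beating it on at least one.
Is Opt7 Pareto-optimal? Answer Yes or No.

Opt1: worse on size (759 vs 1041).
Opt2: worse on rent (3870 vs 1180).
Opt3: worse on size (644 vs 1041).
Opt4: worse on commute (55 vs 47).
Opt5: worse on size (935 vs 1041).
Opt6: worse on commute (59 vs 47).
Opt8: worse on rent (2025 vs 1180).
No option is at least as good as Opt7 on every objective and strictly better on one.

Yes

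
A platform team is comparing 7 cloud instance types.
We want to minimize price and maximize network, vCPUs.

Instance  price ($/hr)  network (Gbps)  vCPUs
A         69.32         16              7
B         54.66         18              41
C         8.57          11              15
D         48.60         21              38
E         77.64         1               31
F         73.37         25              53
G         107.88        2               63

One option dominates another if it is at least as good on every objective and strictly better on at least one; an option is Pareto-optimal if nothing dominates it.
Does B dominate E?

Yes

B vs E: price 54.66≤77.64, network 18≥1, vCPUs 41≥31 — B is at least as good on every objective with at least one strict improvement.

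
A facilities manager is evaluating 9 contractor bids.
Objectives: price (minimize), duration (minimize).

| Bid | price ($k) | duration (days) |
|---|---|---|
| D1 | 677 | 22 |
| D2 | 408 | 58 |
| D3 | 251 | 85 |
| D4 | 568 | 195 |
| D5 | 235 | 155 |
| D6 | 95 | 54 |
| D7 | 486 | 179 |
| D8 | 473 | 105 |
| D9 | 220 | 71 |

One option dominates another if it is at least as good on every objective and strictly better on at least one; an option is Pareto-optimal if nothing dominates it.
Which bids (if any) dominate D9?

D6

D6: price 95≤220, duration 54≤71 — dominates D9.
Others (D1, D2, D3, D4, D5, D7, D8) are each worse than D9 on at least one objective.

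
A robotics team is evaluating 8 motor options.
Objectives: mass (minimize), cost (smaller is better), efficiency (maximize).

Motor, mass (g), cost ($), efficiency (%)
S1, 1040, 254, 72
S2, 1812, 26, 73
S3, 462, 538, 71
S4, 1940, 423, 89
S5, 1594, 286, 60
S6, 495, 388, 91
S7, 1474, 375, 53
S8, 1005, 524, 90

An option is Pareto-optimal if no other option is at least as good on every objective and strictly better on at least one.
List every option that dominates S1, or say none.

none

S2: worse on mass (1812 vs 1040).
S3: worse on cost (538 vs 254).
S4: worse on mass (1940 vs 1040).
S5: worse on mass (1594 vs 1040).
S6: worse on cost (388 vs 254).
S7: worse on mass (1474 vs 1040).
S8: worse on cost (524 vs 254).
No option dominates S1.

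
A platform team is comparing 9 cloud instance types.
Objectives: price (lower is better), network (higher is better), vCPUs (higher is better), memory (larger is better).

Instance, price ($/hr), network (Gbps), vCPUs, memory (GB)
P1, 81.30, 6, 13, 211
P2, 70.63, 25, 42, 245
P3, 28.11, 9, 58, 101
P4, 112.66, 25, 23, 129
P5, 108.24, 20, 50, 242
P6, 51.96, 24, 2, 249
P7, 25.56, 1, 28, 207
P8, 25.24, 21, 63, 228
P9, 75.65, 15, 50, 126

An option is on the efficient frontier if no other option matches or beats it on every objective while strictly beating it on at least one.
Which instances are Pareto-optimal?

P2, P5, P6, P8

P1: dominated by P2 (price 70.63≤81.30, network 25≥6, vCPUs 42≥13, memory 245≥211).
P2: not dominated.
P3: dominated by P8 (price 25.24≤28.11, network 21≥9, vCPUs 63≥58, memory 228≥101).
P4: dominated by P2 (price 70.63≤112.66, network 25≥25, vCPUs 42≥23, memory 245≥129).
P5: not dominated.
P6: not dominated (best memory).
P7: dominated by P8 (price 25.24≤25.56, network 21≥1, vCPUs 63≥28, memory 228≥207).
P8: not dominated (best price).
P9: dominated by P8 (price 25.24≤75.65, network 21≥15, vCPUs 63≥50, memory 228≥126).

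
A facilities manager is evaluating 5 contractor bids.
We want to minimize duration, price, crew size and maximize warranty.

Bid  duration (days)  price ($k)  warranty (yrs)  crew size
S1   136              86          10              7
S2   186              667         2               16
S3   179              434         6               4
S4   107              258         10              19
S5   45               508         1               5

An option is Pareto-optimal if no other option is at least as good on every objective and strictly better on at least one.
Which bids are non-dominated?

S1, S3, S4, S5

S1: not dominated (best price).
S2: dominated by S1 (duration 136≤186, price 86≤667, warranty 10≥2, crew size 7≤16).
S3: not dominated (best crew size).
S4: not dominated.
S5: not dominated (best duration).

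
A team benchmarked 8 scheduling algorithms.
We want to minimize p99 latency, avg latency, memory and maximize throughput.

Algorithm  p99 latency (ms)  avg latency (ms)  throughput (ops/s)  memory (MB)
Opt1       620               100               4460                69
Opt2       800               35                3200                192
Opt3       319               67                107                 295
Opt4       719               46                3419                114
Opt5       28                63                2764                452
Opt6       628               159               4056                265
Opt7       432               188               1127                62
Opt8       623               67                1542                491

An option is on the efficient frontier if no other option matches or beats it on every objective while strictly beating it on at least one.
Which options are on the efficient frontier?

Opt1: not dominated (best throughput).
Opt2: not dominated (best avg latency).
Opt3: not dominated.
Opt4: not dominated.
Opt5: not dominated (best p99 latency).
Opt6: dominated by Opt1 (p99 latency 620≤628, avg latency 100≤159, throughput 4460≥4056, memory 69≤265).
Opt7: not dominated (best memory).
Opt8: dominated by Opt5 (p99 latency 28≤623, avg latency 63≤67, throughput 2764≥1542, memory 452≤491).

Opt1, Opt2, Opt3, Opt4, Opt5, Opt7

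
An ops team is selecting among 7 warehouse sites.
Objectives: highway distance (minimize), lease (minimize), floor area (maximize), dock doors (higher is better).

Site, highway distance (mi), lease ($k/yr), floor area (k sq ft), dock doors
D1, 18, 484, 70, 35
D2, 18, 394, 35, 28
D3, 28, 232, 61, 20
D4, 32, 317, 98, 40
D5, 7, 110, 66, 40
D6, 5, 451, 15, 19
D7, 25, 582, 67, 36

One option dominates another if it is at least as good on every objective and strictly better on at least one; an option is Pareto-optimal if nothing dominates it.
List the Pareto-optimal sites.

D1, D4, D5, D6, D7

D1: not dominated.
D2: dominated by D5 (highway distance 7≤18, lease 110≤394, floor area 66≥35, dock doors 40≥28).
D3: dominated by D5 (highway distance 7≤28, lease 110≤232, floor area 66≥61, dock doors 40≥20).
D4: not dominated (best floor area).
D5: not dominated (best lease).
D6: not dominated (best highway distance).
D7: not dominated.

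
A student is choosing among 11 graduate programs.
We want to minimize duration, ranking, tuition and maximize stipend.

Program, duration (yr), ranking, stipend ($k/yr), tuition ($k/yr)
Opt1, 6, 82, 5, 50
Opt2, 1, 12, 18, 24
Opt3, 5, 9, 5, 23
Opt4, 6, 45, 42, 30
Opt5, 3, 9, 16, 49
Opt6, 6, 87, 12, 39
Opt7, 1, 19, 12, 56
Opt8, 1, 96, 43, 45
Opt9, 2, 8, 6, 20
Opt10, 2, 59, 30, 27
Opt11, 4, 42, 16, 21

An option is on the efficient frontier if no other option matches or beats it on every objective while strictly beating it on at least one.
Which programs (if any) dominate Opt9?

Opt1: worse on duration (6 vs 2).
Opt2: worse on ranking (12 vs 8).
Opt3: worse on duration (5 vs 2).
Opt4: worse on duration (6 vs 2).
Opt5: worse on duration (3 vs 2).
Opt6: worse on duration (6 vs 2).
Opt7: worse on ranking (19 vs 8).
Opt8: worse on ranking (96 vs 8).
Opt10: worse on ranking (59 vs 8).
Opt11: worse on duration (4 vs 2).
No option dominates Opt9.

none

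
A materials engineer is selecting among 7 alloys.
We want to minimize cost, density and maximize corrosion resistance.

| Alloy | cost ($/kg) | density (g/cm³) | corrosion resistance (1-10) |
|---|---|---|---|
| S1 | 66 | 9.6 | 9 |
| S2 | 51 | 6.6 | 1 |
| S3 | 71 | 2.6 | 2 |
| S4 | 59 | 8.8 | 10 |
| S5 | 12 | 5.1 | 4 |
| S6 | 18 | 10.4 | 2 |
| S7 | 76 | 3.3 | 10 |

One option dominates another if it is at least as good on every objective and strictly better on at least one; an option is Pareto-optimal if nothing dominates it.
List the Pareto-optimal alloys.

S3, S4, S5, S7

S1: dominated by S4 (cost 59≤66, density 8.8≤9.6, corrosion resistance 10≥9).
S2: dominated by S5 (cost 12≤51, density 5.1≤6.6, corrosion resistance 4≥1).
S3: not dominated (best density).
S4: not dominated.
S5: not dominated (best cost).
S6: dominated by S5 (cost 12≤18, density 5.1≤10.4, corrosion resistance 4≥2).
S7: not dominated.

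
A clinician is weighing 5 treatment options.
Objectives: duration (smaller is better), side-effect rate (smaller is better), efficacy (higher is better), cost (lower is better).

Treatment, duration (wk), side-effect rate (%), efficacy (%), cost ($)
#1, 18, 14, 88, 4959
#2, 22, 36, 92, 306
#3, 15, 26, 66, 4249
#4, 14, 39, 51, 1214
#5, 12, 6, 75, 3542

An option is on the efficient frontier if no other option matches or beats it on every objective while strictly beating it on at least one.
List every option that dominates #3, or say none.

#5: duration 12≤15, side-effect rate 6≤26, efficacy 75≥66, cost 3542≤4249 — dominates #3.
Others (#1, #2, #4) are each worse than #3 on at least one objective.

#5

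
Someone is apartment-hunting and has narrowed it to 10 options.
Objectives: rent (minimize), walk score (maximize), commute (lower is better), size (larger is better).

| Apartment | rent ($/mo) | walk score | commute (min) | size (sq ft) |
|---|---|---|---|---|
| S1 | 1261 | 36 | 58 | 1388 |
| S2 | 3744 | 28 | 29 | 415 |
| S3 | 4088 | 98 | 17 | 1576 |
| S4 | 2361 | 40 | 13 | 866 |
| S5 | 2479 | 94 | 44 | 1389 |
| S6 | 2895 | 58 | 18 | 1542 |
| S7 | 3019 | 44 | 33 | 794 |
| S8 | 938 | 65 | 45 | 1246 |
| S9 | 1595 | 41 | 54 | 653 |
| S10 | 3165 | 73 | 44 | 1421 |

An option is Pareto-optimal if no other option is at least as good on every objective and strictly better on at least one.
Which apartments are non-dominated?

S1, S3, S4, S5, S6, S8, S10

S1: not dominated.
S2: dominated by S4 (rent 2361≤3744, walk score 40≥28, commute 13≤29, size 866≥415).
S3: not dominated (best walk score).
S4: not dominated (best commute).
S5: not dominated.
S6: not dominated.
S7: dominated by S6 (rent 2895≤3019, walk score 58≥44, commute 18≤33, size 1542≥794).
S8: not dominated (best rent).
S9: dominated by S8 (rent 938≤1595, walk score 65≥41, commute 45≤54, size 1246≥653).
S10: not dominated.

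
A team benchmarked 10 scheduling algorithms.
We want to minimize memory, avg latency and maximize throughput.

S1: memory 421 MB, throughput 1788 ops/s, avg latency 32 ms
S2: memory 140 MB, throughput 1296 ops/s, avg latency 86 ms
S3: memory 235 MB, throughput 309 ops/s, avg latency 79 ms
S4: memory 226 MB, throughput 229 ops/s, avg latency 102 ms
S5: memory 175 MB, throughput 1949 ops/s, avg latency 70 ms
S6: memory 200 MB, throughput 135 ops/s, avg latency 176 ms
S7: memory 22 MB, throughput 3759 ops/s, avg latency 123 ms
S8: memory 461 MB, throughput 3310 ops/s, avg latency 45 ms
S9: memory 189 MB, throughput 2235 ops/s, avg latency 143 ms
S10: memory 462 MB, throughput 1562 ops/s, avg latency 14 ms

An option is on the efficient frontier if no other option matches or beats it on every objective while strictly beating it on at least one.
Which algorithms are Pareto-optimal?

S1, S2, S5, S7, S8, S10

S1: not dominated.
S2: not dominated.
S3: dominated by S5 (memory 175≤235, throughput 1949≥309, avg latency 70≤79).
S4: dominated by S2 (memory 140≤226, throughput 1296≥229, avg latency 86≤102).
S5: not dominated.
S6: dominated by S2 (memory 140≤200, throughput 1296≥135, avg latency 86≤176).
S7: not dominated (best memory).
S8: not dominated.
S9: dominated by S7 (memory 22≤189, throughput 3759≥2235, avg latency 123≤143).
S10: not dominated (best avg latency).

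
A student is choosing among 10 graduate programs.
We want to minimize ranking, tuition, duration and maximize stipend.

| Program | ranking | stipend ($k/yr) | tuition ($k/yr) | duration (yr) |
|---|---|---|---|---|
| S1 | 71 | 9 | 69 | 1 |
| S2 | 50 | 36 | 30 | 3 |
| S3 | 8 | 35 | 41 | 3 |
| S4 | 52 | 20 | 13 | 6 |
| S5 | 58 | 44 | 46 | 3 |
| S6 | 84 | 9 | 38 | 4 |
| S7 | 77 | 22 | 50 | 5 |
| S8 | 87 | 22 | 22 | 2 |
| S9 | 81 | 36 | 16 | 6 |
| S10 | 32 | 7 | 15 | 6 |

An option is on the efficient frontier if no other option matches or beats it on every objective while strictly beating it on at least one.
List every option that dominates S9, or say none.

none

S1: worse on stipend (9 vs 36).
S2: worse on tuition (30 vs 16).
S3: worse on stipend (35 vs 36).
S4: worse on stipend (20 vs 36).
S5: worse on tuition (46 vs 16).
S6: worse on ranking (84 vs 81).
S7: worse on stipend (22 vs 36).
S8: worse on ranking (87 vs 81).
S10: worse on stipend (7 vs 36).
No option dominates S9.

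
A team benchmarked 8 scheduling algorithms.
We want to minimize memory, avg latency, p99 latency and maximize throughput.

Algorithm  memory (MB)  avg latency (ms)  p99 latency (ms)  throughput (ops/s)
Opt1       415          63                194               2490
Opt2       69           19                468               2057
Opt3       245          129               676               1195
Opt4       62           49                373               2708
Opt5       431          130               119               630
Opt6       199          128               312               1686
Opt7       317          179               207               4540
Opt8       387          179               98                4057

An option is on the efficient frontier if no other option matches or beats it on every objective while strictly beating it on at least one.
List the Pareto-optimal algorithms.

Opt1: not dominated.
Opt2: not dominated (best avg latency).
Opt3: dominated by Opt2 (memory 69≤245, avg latency 19≤129, p99 latency 468≤676, throughput 2057≥1195).
Opt4: not dominated (best memory).
Opt5: not dominated.
Opt6: not dominated.
Opt7: not dominated (best throughput).
Opt8: not dominated (best p99 latency).

Opt1, Opt2, Opt4, Opt5, Opt6, Opt7, Opt8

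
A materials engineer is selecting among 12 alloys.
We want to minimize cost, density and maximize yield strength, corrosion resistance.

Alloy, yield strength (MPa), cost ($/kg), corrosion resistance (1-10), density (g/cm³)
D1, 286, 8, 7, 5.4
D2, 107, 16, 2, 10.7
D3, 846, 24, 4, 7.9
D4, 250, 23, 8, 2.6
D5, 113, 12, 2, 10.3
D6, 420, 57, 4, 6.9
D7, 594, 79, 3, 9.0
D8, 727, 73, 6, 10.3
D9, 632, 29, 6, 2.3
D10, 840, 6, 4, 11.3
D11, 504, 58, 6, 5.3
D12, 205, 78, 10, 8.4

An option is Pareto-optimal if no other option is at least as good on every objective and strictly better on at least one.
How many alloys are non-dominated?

7

D1: not dominated.
D2: dominated by D1 (yield strength 286≥107, cost 8≤16, corrosion resistance 7≥2, density 5.4≤10.7).
D3: not dominated (best yield strength).
D4: not dominated.
D5: dominated by D1 (yield strength 286≥113, cost 8≤12, corrosion resistance 7≥2, density 5.4≤10.3).
D6: dominated by D9 (yield strength 632≥420, cost 29≤57, corrosion resistance 6≥4, density 2.3≤6.9).
D7: dominated by D3 (yield strength 846≥594, cost 24≤79, corrosion resistance 4≥3, density 7.9≤9.0).
D8: not dominated.
D9: not dominated (best density).
D10: not dominated (best cost).
D11: dominated by D9 (yield strength 632≥504, cost 29≤58, corrosion resistance 6≥6, density 2.3≤5.3).
D12: not dominated (best corrosion resistance).
Pareto-optimal: D1, D3, D4, D8, D9, D10, D12 → 7.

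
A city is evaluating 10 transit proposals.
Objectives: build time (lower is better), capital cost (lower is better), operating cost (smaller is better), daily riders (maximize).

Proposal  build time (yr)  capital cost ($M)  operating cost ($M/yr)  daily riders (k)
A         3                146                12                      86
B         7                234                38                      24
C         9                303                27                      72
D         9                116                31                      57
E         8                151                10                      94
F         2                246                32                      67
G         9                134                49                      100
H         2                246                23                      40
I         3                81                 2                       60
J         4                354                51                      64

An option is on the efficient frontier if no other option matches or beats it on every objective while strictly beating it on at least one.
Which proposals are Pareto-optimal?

A, E, F, G, H, I

A: not dominated.
B: dominated by A (build time 3≤7, capital cost 146≤234, operating cost 12≤38, daily riders 86≥24).
C: dominated by A (build time 3≤9, capital cost 146≤303, operating cost 12≤27, daily riders 86≥72).
D: dominated by I (build time 3≤9, capital cost 81≤116, operating cost 2≤31, daily riders 60≥57).
E: not dominated.
F: not dominated.
G: not dominated (best daily riders).
H: not dominated.
I: not dominated (best capital cost).
J: dominated by A (build time 3≤4, capital cost 146≤354, operating cost 12≤51, daily riders 86≥64).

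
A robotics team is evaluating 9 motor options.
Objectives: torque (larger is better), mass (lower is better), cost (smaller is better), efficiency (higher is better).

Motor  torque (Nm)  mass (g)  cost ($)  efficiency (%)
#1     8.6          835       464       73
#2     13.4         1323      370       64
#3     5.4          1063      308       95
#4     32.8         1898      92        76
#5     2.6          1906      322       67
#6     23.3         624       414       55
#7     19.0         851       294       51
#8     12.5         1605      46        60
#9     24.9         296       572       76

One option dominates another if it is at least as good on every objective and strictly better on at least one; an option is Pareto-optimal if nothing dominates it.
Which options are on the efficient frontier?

#1: not dominated.
#2: not dominated.
#3: not dominated (best efficiency).
#4: not dominated (best torque).
#5: dominated by #3 (torque 5.4≥2.6, mass 1063≤1906, cost 308≤322, efficiency 95≥67).
#6: not dominated.
#7: not dominated.
#8: not dominated (best cost).
#9: not dominated (best mass).

#1, #2, #3, #4, #6, #7, #8, #9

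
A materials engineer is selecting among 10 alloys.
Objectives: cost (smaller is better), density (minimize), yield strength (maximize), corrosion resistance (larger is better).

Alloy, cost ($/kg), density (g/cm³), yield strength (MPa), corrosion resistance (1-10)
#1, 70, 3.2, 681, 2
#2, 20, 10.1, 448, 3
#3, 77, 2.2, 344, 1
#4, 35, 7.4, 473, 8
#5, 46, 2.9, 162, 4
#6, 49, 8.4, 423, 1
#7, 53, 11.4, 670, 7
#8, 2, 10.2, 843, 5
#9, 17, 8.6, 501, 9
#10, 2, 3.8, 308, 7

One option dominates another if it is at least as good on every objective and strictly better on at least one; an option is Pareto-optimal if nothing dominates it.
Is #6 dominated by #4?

#4 vs #6: cost 35≤49, density 7.4≤8.4, yield strength 473≥423, corrosion resistance 8≥1 — #4 is at least as good on every objective with at least one strict improvement.

Yes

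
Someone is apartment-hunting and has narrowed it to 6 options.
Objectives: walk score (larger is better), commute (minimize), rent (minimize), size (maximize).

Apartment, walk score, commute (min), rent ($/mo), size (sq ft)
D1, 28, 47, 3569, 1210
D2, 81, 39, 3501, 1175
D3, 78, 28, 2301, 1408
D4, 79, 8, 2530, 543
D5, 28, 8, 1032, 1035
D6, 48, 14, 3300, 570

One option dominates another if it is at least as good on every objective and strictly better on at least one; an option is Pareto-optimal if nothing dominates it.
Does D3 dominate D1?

Yes

D3 vs D1: walk score 78≥28, commute 28≤47, rent 2301≤3569, size 1408≥1210 — D3 is at least as good on every objective with at least one strict improvement.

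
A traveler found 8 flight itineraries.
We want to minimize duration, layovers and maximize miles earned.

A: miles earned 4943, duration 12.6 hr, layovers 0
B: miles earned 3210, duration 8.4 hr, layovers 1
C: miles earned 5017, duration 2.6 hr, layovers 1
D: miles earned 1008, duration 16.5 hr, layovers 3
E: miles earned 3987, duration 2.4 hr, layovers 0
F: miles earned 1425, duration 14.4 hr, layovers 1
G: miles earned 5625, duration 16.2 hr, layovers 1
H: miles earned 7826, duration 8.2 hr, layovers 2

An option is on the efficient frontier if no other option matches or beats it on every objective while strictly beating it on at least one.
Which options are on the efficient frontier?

A: not dominated.
B: dominated by C (miles earned 5017≥3210, duration 2.6≤8.4, layovers 1≤1).
C: not dominated.
D: dominated by A (miles earned 4943≥1008, duration 12.6≤16.5, layovers 0≤3).
E: not dominated (best duration).
F: dominated by A (miles earned 4943≥1425, duration 12.6≤14.4, layovers 0≤1).
G: not dominated.
H: not dominated (best miles earned).

A, C, E, G, H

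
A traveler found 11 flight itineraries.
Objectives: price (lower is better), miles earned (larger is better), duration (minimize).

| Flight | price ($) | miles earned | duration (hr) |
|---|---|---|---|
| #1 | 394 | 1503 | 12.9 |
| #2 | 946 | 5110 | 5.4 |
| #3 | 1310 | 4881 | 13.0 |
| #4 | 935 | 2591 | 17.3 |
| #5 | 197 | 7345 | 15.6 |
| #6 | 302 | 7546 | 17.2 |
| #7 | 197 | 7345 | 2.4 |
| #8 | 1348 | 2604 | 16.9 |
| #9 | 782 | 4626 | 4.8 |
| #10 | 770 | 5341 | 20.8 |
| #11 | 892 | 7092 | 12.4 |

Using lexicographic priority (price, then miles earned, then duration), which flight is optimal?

First minimize price: best is 197, kept {#5, #7}.
Then maximize miles earned: best is 7345, kept {#5, #7}.
Then minimize duration: best is 2.4, kept {#7}.

#7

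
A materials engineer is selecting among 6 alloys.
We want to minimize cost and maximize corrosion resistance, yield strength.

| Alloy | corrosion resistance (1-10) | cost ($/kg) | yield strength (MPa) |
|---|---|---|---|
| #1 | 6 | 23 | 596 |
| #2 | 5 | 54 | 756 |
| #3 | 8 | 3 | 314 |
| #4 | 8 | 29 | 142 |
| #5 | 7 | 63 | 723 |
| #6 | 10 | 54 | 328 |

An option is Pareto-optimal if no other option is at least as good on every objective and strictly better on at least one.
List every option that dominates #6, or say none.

#1: worse on corrosion resistance (6 vs 10).
#2: worse on corrosion resistance (5 vs 10).
#3: worse on corrosion resistance (8 vs 10).
#4: worse on corrosion resistance (8 vs 10).
#5: worse on corrosion resistance (7 vs 10).
No option dominates #6.

none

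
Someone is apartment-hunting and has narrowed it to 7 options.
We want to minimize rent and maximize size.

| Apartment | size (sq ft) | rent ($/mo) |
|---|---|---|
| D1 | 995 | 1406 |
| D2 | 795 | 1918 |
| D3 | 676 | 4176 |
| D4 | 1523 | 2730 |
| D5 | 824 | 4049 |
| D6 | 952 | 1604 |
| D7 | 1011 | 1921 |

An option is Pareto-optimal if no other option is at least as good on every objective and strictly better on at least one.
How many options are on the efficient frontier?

3

D1: not dominated (best rent).
D2: dominated by D1 (size 995≥795, rent 1406≤1918).
D3: dominated by D1 (size 995≥676, rent 1406≤4176).
D4: not dominated (best size).
D5: dominated by D1 (size 995≥824, rent 1406≤4049).
D6: dominated by D1 (size 995≥952, rent 1406≤1604).
D7: not dominated.
Pareto-optimal: D1, D4, D7 → 3.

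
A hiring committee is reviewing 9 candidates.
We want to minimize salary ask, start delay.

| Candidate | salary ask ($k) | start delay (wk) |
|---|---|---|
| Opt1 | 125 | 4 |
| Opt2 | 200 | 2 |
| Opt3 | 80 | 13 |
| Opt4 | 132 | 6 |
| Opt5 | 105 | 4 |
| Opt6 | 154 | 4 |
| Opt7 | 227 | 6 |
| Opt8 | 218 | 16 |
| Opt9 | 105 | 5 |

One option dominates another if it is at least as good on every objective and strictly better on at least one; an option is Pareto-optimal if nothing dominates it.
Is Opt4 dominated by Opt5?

Opt5 vs Opt4: salary ask 105≤132, start delay 4≤6 — Opt5 is at least as good on every objective with at least one strict improvement.

Yes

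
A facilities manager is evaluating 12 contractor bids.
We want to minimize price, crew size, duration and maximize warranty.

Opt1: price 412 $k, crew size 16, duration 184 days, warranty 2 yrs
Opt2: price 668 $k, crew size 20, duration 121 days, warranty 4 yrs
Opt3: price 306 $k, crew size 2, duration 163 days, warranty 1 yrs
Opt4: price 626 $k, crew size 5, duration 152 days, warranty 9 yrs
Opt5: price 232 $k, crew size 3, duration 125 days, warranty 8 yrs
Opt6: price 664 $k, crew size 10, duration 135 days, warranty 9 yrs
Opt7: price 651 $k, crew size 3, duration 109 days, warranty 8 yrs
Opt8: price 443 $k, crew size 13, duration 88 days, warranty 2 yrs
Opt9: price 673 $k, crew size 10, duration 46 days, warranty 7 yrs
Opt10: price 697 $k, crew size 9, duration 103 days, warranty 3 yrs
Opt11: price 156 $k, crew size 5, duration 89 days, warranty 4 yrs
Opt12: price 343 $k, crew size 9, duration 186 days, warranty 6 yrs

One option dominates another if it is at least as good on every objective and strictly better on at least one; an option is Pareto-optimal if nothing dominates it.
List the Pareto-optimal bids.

Opt3, Opt4, Opt5, Opt6, Opt7, Opt8, Opt9, Opt11

Opt1: dominated by Opt5 (price 232≤412, crew size 3≤16, duration 125≤184, warranty 8≥2).
Opt2: dominated by Opt7 (price 651≤668, crew size 3≤20, duration 109≤121, warranty 8≥4).
Opt3: not dominated (best crew size).
Opt4: not dominated.
Opt5: not dominated.
Opt6: not dominated.
Opt7: not dominated.
Opt8: not dominated.
Opt9: not dominated (best duration).
Opt10: dominated by Opt11 (price 156≤697, crew size 5≤9, duration 89≤103, warranty 4≥3).
Opt11: not dominated (best price).
Opt12: dominated by Opt5 (price 232≤343, crew size 3≤9, duration 125≤186, warranty 8≥6).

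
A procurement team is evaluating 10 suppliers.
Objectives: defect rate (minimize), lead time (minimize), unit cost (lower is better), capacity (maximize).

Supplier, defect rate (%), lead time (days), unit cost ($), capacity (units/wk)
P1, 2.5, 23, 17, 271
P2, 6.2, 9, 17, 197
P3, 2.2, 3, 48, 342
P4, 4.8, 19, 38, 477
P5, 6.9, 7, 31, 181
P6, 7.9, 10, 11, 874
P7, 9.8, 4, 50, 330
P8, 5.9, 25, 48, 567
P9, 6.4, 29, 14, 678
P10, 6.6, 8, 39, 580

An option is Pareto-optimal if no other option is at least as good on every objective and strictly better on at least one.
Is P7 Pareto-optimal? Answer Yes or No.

No

P3 vs P7: defect rate 2.2≤9.8, lead time 3≤4, unit cost 48≤50, capacity 342≥330 — P3 is at least as good on every objective and strictly better on at least one, so P3 dominates P7.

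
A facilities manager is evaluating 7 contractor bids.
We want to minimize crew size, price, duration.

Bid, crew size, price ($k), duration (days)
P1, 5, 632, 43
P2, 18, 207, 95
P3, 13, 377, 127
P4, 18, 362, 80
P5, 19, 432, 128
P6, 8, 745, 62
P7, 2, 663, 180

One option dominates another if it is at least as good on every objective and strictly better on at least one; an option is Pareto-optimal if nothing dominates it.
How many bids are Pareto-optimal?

P1: not dominated (best duration).
P2: not dominated (best price).
P3: not dominated.
P4: not dominated.
P5: dominated by P2 (crew size 18≤19, price 207≤432, duration 95≤128).
P6: dominated by P1 (crew size 5≤8, price 632≤745, duration 43≤62).
P7: not dominated (best crew size).
Pareto-optimal: P1, P2, P3, P4, P7 → 5.

5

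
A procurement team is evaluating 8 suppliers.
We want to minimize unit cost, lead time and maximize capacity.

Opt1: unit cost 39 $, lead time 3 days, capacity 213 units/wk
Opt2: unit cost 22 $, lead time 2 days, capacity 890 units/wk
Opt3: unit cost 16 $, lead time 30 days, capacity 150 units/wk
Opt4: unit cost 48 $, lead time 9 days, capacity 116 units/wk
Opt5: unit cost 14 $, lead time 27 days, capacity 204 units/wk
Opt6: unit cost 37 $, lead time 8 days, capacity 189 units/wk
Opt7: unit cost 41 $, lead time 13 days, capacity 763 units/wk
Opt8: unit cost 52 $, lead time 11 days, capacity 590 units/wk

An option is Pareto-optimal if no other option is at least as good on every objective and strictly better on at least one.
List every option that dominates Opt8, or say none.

Opt2: unit cost 22≤52, lead time 2≤11, capacity 890≥590 — dominates Opt8.
Others (Opt1, Opt3, Opt4, Opt5, Opt6, Opt7) are each worse than Opt8 on at least one objective.

Opt2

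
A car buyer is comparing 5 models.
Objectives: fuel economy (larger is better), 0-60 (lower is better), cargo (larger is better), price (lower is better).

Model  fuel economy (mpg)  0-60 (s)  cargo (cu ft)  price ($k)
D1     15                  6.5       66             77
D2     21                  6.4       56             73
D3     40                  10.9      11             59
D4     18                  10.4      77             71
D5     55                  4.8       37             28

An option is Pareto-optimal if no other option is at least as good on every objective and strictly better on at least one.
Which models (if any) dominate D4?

none

D1: worse on fuel economy (15 vs 18).
D2: worse on cargo (56 vs 77).
D3: worse on 0-60 (10.9 vs 10.4).
D5: worse on cargo (37 vs 77).
No option dominates D4.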